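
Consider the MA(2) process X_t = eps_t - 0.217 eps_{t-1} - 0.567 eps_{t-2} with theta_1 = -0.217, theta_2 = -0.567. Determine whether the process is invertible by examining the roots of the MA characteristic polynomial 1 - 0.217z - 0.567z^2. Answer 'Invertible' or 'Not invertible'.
\text{Invertible}

The MA(q) characteristic polynomial is P(z) = 1 - 0.217z - 0.567z^2.
Invertibility requires all roots to lie outside the unit circle, i.e. |z| > 1 for every root.
Set 1 + (-0.217) z + (-0.567) z^2 = 0, i.e. a z^2 + b z + c = 0 with a = -0.567, b = -0.217, c = 1.
Discriminant D = b^2 - 4ac = (-0.217)^2 - 4*(-0.567)*1 = 0.047089 - (-2.268) = 2.315089.
D >= 0, so the roots are real: z = (-b +/- sqrt(D)) / (2a) = (0.217 +/- 1.521542) / (-1.134).
  z_1 = (0.217 + 1.521542) / (-1.134) = -1.5331,   |z_1| = 1.5331.
  z_2 = (0.217 - 1.521542) / (-1.134) = 1.1504,   |z_2| = 1.1504.
Moduli of all roots: 1.5331, 1.1504.
All moduli strictly greater than 1? Yes.
Verdict: Invertible.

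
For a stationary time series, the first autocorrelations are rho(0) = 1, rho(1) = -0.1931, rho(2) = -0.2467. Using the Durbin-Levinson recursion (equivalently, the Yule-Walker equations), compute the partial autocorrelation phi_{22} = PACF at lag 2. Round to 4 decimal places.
\phi_{22} = -0.2950

The PACF at lag k is phi_{kk}, the last component of the solution
to the Yule-Walker system G_k phi = r_k where
  (G_k)_{ij} = rho(|i - j|), (r_k)_i = rho(i), i,j = 1..k.
Equivalently, Durbin-Levinson gives phi_{kk} iteratively:
  phi_{11} = rho(1)
  phi_{kk} = [rho(k) - sum_{j=1..k-1} phi_{k-1,j} rho(k-j)]
            / [1 - sum_{j=1..k-1} phi_{k-1,j} rho(j)],
  phi_{k,j} = phi_{k-1,j} - phi_{kk} phi_{k-1,k-j},  j = 1..k-1.
Step k = 1:
  phi_11 = rho(1) = -0.1931.
Step k = 2:
  phi_22 = [rho(2) - phi_11 rho(1)] / [1 - phi_11 rho(1)] = [-0.2467 - (-0.1931)(-0.1931)] / [1 - (-0.1931)(-0.1931)]
         = -0.28398761 / 0.96271239 = -0.295.
Therefore phi_{22} = -0.2950.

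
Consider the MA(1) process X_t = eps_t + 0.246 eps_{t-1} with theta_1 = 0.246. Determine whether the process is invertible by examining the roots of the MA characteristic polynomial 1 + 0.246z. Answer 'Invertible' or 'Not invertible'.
\text{Invertible}

The MA(q) characteristic polynomial is P(z) = 1 + 0.246z.
Invertibility requires all roots to lie outside the unit circle, i.e. |z| > 1 for every root.
This is linear in z: 1 + (0.246) z = 0  =>  z = -1/(0.246) = -4.065041,  |z| = 4.065041.
Moduli of all roots: 4.0650.
All moduli strictly greater than 1? Yes.
Verdict: Invertible.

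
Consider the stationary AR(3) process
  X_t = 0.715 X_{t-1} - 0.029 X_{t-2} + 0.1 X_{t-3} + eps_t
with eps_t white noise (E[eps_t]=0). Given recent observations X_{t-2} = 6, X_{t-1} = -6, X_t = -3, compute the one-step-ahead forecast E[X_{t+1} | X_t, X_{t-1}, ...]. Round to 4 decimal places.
E[X_{t+1} \mid \mathcal F_t] = -1.3710

For an AR(p) model X_t = c + sum_i phi_i X_{t-i} + eps_t, the
one-step-ahead conditional mean is
  E[X_{t+1} | X_t, ...] = c + sum_i phi_i X_{t+1-i}.
Substitute known values:
  E[X_{t+1} | ...] = (0.715) * (-3) + (-0.029) * (-6) + (0.1) * (6)
                   = -1.3710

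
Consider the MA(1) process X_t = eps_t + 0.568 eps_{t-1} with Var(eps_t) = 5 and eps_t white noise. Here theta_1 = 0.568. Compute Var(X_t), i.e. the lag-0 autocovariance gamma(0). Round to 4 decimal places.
\gamma(0) = 6.6131

For an MA(q) process X_t = eps_t + sum_i theta_i eps_{t-i} with
Var(eps_t) = sigma^2, the variance is
  gamma(0) = sigma^2 * (1 + sum_i theta_i^2).
  sum_i theta_i^2 = (0.568)^2 = 0.322624.
  gamma(0) = 5 * (1 + 0.322624) = 5 * 1.322624 = 6.61312, which rounds to 6.6131.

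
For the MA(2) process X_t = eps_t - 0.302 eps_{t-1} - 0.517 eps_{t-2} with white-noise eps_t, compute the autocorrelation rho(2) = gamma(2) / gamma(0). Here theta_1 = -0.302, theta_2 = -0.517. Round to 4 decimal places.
\rho(2) = -0.3806

For an MA(q) process with theta_0 = 1, the autocovariance is
  gamma(k) = sigma^2 * sum_{i=0..q-k} theta_i * theta_{i+k},
and rho(k) = gamma(k) / gamma(0). Sigma^2 cancels.
  numerator   = (1)*(-0.517) = -0.517.
  denominator = (1)^2 + (-0.302)^2 + (-0.517)^2 = 1.358493.
  rho(2) = -0.517 / 1.358493 = -0.3806.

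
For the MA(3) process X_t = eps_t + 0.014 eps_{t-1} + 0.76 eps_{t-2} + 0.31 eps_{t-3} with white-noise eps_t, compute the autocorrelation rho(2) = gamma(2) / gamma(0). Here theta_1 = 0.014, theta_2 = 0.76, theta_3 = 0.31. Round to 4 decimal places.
\rho(2) = 0.4566

For an MA(q) process with theta_0 = 1, the autocovariance is
  gamma(k) = sigma^2 * sum_{i=0..q-k} theta_i * theta_{i+k},
and rho(k) = gamma(k) / gamma(0). Sigma^2 cancels.
  numerator   = (1)*(0.76) + (0.014)*(0.31) = 0.76434.
  denominator = (1)^2 + (0.014)^2 + (0.76)^2 + (0.31)^2 = 1.673896.
  rho(2) = 0.76434 / 1.673896 = 0.4566.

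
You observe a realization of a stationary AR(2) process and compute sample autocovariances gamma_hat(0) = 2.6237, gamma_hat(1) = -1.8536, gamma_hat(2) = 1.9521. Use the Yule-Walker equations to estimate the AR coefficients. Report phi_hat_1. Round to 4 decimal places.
\hat\phi_{1} = -0.3610

The Yule-Walker equations for an AR(p) process read, in matrix form,
  Gamma_p phi = r_p,   with   (Gamma_p)_{ij} = gamma(|i - j|),
                       (r_p)_i = gamma(i),   i,j = 1..p.
Substitute the sample gammas (Toeplitz matrix and right-hand side of size 2):
  Gamma_p = [[2.6237, -1.8536], [-1.8536, 2.6237]]
  r_p     = [-1.8536, 1.9521]
Written out:
  2.6237 phi_1 - 1.8536 phi_2 = -1.8536
  -1.8536 phi_1 + 2.6237 phi_2 = 1.9521
Solve by Cramer's rule:
  det = gamma(0)^2 - gamma(1)^2 = (2.6237)^2 - (-1.8536)^2 = 6.88380169 - 3.43583296 = 3.44796873
  phi_hat_1 = [gamma(1) gamma(0) - gamma(1) gamma(2)] / det = [(-1.8536)(2.6237) - (-1.8536)(1.9521)] / 3.44796873 = -1.24487776 / 3.44796873 = -0.361
  phi_hat_2 = [gamma(0) gamma(2) - gamma(1)^2] / det = [(2.6237)(1.9521) - (-1.8536)^2] / 3.44796873 = 1.68589181 / 3.44796873 = 0.489
So phi_hat = [-0.3610, 0.4890].
Therefore phi_hat_1 = -0.3610.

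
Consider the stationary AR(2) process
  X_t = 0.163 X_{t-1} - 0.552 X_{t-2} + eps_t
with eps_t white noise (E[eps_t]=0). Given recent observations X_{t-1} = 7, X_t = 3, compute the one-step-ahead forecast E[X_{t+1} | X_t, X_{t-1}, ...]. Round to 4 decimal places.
E[X_{t+1} \mid \mathcal F_t] = -3.3750

For an AR(p) model X_t = c + sum_i phi_i X_{t-i} + eps_t, the
one-step-ahead conditional mean is
  E[X_{t+1} | X_t, ...] = c + sum_i phi_i X_{t+1-i}.
Substitute known values:
  E[X_{t+1} | ...] = (0.163) * (3) + (-0.552) * (7)
                   = -3.3750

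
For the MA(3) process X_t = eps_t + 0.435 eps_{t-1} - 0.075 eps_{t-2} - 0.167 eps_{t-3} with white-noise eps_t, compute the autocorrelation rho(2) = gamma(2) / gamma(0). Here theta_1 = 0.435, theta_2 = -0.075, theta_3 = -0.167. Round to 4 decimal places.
\rho(2) = -0.1207

For an MA(q) process with theta_0 = 1, the autocovariance is
  gamma(k) = sigma^2 * sum_{i=0..q-k} theta_i * theta_{i+k},
and rho(k) = gamma(k) / gamma(0). Sigma^2 cancels.
  numerator   = (1)*(-0.075) + (0.435)*(-0.167) = -0.147645.
  denominator = (1)^2 + (0.435)^2 + (-0.075)^2 + (-0.167)^2 = 1.222739.
  rho(2) = -0.147645 / 1.222739 = -0.1207.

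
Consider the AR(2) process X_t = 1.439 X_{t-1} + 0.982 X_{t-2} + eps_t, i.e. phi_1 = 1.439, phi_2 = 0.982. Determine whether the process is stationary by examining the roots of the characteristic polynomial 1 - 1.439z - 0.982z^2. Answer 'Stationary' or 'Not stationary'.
\text{Not stationary}

The AR(p) characteristic polynomial is P(z) = 1 - 1.439z - 0.982z^2.
Stationarity requires all roots to lie outside the unit circle, i.e. |z| > 1 for every root.
Set 1 + (-1.439) z + (-0.982) z^2 = 0, i.e. a z^2 + b z + c = 0 with a = -0.982, b = -1.439, c = 1.
Discriminant D = b^2 - 4ac = (-1.439)^2 - 4*(-0.982)*1 = 2.070721 - (-3.928) = 5.998721.
D >= 0, so the roots are real: z = (-b +/- sqrt(D)) / (2a) = (1.439 +/- 2.449229) / (-1.964).
  z_1 = (1.439 + 2.449229) / (-1.964) = -1.9797,   |z_1| = 1.9797.
  z_2 = (1.439 - 2.449229) / (-1.964) = 0.5144,   |z_2| = 0.5144.
Moduli of all roots: 1.9797, 0.5144.
All moduli strictly greater than 1? No.
Verdict: Not stationary.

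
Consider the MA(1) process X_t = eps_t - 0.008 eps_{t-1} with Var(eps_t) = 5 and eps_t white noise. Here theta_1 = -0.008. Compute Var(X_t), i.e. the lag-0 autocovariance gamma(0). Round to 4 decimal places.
\gamma(0) = 5.0003

For an MA(q) process X_t = eps_t + sum_i theta_i eps_{t-i} with
Var(eps_t) = sigma^2, the variance is
  gamma(0) = sigma^2 * (1 + sum_i theta_i^2).
  sum_i theta_i^2 = (-0.008)^2 = 0.000064.
  gamma(0) = 5 * (1 + 0.000064) = 5 * 1.000064 = 5.00032, which rounds to 5.0003.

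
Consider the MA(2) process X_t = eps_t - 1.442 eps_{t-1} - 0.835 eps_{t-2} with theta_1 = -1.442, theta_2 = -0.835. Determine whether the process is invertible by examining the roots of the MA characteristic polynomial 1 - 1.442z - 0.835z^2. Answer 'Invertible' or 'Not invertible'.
\text{Not invertible}

The MA(q) characteristic polynomial is P(z) = 1 - 1.442z - 0.835z^2.
Invertibility requires all roots to lie outside the unit circle, i.e. |z| > 1 for every root.
Set 1 + (-1.442) z + (-0.835) z^2 = 0, i.e. a z^2 + b z + c = 0 with a = -0.835, b = -1.442, c = 1.
Discriminant D = b^2 - 4ac = (-1.442)^2 - 4*(-0.835)*1 = 2.079364 - (-3.34) = 5.419364.
D >= 0, so the roots are real: z = (-b +/- sqrt(D)) / (2a) = (1.442 +/- 2.327953) / (-1.67).
  z_1 = (1.442 + 2.327953) / (-1.67) = -2.2575,   |z_1| = 2.2575.
  z_2 = (1.442 - 2.327953) / (-1.67) = 0.5305,   |z_2| = 0.5305.
Moduli of all roots: 2.2575, 0.5305.
All moduli strictly greater than 1? No.
Verdict: Not invertible.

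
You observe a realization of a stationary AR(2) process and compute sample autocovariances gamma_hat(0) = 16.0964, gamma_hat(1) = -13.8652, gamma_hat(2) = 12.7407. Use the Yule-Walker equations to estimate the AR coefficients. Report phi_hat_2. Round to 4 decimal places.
\hat\phi_{2} = 0.1920

The Yule-Walker equations for an AR(p) process read, in matrix form,
  Gamma_p phi = r_p,   with   (Gamma_p)_{ij} = gamma(|i - j|),
                       (r_p)_i = gamma(i),   i,j = 1..p.
Substitute the sample gammas (Toeplitz matrix and right-hand side of size 2):
  Gamma_p = [[16.0964, -13.8652], [-13.8652, 16.0964]]
  r_p     = [-13.8652, 12.7407]
Written out:
  16.0964 phi_1 - 13.8652 phi_2 = -13.8652
  -13.8652 phi_1 + 16.0964 phi_2 = 12.7407
Solve by Cramer's rule:
  det = gamma(0)^2 - gamma(1)^2 = (16.0964)^2 - (-13.8652)^2 = 259.09409296 - 192.24377104 = 66.85032192
  phi_hat_1 = [gamma(1) gamma(0) - gamma(1) gamma(2)] / det = [(-13.8652)(16.0964) - (-13.8652)(12.7407)] / 66.85032192 = -46.52745164 / 66.85032192 = -0.696
  phi_hat_2 = [gamma(0) gamma(2) - gamma(1)^2] / det = [(16.0964)(12.7407) - (-13.8652)^2] / 66.85032192 = 12.83563244 / 66.85032192 = 0.192
So phi_hat = [-0.6960, 0.1920].
Therefore phi_hat_2 = 0.1920.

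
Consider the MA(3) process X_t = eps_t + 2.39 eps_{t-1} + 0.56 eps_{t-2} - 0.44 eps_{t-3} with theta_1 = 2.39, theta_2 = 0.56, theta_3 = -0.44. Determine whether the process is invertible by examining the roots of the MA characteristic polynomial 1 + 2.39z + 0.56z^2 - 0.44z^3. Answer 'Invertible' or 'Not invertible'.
\text{Not invertible}

The MA(q) characteristic polynomial is P(z) = 1 + 2.39z + 0.56z^2 - 0.44z^3.
Invertibility requires all roots to lie outside the unit circle, i.e. |z| > 1 for every root.
Degree 3: look for a simple real root z0 first, then factor out (1 - z/z0) and solve the remaining quadratic.
Testing z0 = -0.5: P(-0.5) = 1 + (2.39)(-0.5) + (0.56)(-0.5)^2 + (-0.44)(-0.5)^3
  = 1 + (-1.195) + (0.14) + (0.055) = 0.  So z_0 = -0.5 is a root, |z_0| = 0.5.
Divide out the factor (1 + 2 z) = (1 - z/z0) (since 1/z0 = -2):
  P(z) = (1 + 2 z)(1 + (0.39) z + (-0.22) z^2)
  [check: z-coef 0.39 - (-2) = 2.39; z^2-coef -0.22 - (-2)(0.39) = 0.56; z^3-coef -(-2)(-0.22) = -0.44.]
Remaining roots from the quadratic factor 1 + (0.39) z + (-0.22) z^2:
  Set 1 + (0.39) z + (-0.22) z^2 = 0, i.e. a z^2 + b z + c = 0 with a = -0.22, b = 0.39, c = 1.
  Discriminant D = b^2 - 4ac = (0.39)^2 - 4*(-0.22)*1 = 0.1521 - (-0.88) = 1.0321.
  D >= 0, so the roots are real: z = (-b +/- sqrt(D)) / (2a) = (-0.39 +/- 1.015923) / (-0.44).
    z_1 = (-0.39 + 1.015923) / (-0.44) = -1.4226,   |z_1| = 1.4226.
    z_2 = (-0.39 - 1.015923) / (-0.44) = 3.1953,   |z_2| = 3.1953.
Moduli of all roots: 0.5000, 1.4226, 3.1953.
All moduli strictly greater than 1? No.
Verdict: Not invertible.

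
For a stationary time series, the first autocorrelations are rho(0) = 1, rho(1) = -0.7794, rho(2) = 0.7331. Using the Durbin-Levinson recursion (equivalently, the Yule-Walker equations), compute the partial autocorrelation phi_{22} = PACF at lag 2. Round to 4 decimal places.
\phi_{22} = 0.3201

The PACF at lag k is phi_{kk}, the last component of the solution
to the Yule-Walker system G_k phi = r_k where
  (G_k)_{ij} = rho(|i - j|), (r_k)_i = rho(i), i,j = 1..k.
Equivalently, Durbin-Levinson gives phi_{kk} iteratively:
  phi_{11} = rho(1)
  phi_{kk} = [rho(k) - sum_{j=1..k-1} phi_{k-1,j} rho(k-j)]
            / [1 - sum_{j=1..k-1} phi_{k-1,j} rho(j)],
  phi_{k,j} = phi_{k-1,j} - phi_{kk} phi_{k-1,k-j},  j = 1..k-1.
Step k = 1:
  phi_11 = rho(1) = -0.7794.
Step k = 2:
  phi_22 = [rho(2) - phi_11 rho(1)] / [1 - phi_11 rho(1)] = [0.7331 - (-0.7794)(-0.7794)] / [1 - (-0.7794)(-0.7794)]
         = 0.12563564 / 0.39253564 = 0.3201.
Therefore phi_{22} = 0.3201.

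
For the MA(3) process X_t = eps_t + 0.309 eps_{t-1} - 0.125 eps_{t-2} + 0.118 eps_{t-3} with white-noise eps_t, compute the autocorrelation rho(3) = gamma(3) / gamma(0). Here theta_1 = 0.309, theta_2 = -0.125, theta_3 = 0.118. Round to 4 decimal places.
\rho(3) = 0.1049

For an MA(q) process with theta_0 = 1, the autocovariance is
  gamma(k) = sigma^2 * sum_{i=0..q-k} theta_i * theta_{i+k},
and rho(k) = gamma(k) / gamma(0). Sigma^2 cancels.
  numerator   = (1)*(0.118) = 0.118.
  denominator = (1)^2 + (0.309)^2 + (-0.125)^2 + (0.118)^2 = 1.12503.
  rho(3) = 0.118 / 1.12503 = 0.1049.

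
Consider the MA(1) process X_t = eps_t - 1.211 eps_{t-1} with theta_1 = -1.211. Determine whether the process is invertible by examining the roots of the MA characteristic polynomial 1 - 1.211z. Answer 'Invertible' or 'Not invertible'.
\text{Not invertible}

The MA(q) characteristic polynomial is P(z) = 1 - 1.211z.
Invertibility requires all roots to lie outside the unit circle, i.e. |z| > 1 for every root.
This is linear in z: 1 + (-1.211) z = 0  =>  z = -1/(-1.211) = 0.825764,  |z| = 0.825764.
Moduli of all roots: 0.8258.
All moduli strictly greater than 1? No.
Verdict: Not invertible.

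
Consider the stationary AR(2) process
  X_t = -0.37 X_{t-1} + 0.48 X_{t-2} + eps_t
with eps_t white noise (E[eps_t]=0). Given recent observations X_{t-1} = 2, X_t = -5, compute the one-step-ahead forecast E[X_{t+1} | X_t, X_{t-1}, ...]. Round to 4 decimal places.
E[X_{t+1} \mid \mathcal F_t] = 2.8100

For an AR(p) model X_t = c + sum_i phi_i X_{t-i} + eps_t, the
one-step-ahead conditional mean is
  E[X_{t+1} | X_t, ...] = c + sum_i phi_i X_{t+1-i}.
Substitute known values:
  E[X_{t+1} | ...] = (-0.37) * (-5) + (0.48) * (2)
                   = 2.8100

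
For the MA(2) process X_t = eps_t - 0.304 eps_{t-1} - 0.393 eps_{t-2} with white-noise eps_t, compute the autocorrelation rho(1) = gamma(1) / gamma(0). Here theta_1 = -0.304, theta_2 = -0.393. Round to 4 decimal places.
\rho(1) = -0.1480

For an MA(q) process with theta_0 = 1, the autocovariance is
  gamma(k) = sigma^2 * sum_{i=0..q-k} theta_i * theta_{i+k},
and rho(k) = gamma(k) / gamma(0). Sigma^2 cancels.
  numerator   = (1)*(-0.304) + (-0.304)*(-0.393) = -0.184528.
  denominator = (1)^2 + (-0.304)^2 + (-0.393)^2 = 1.246865.
  rho(1) = -0.184528 / 1.246865 = -0.1480.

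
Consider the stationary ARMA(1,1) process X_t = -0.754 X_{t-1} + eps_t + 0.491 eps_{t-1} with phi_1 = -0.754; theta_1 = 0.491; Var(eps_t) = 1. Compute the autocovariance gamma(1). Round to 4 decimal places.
\gamma(1) = -0.3839

Multiply the model equation by X_{t-k} and take expectations. With theta_0 = psi_0 = 1 and psi_j the MA(infinity) weights, this gives
  gamma(k) - sum_i phi_i gamma(k-i) = c_k,
  c_k = sigma^2 * sum_{j=k..q} theta_j psi_{j-k}   (c_k = 0 for k > q),
using gamma(-m) = gamma(m).
psi-weights needed (psi_j = theta_j + sum_i phi_i psi_{j-i}):
  psi_1 = theta_1 + phi_1 = 0.491 + (-0.754) = -0.263
Right-hand sides:
  c_0 = sigma^2 (1 + theta_1 psi_1) = 1 * (1 + (0.491)(-0.263)) = 1 * 0.870867 = 0.870867
  c_1 = sigma^2 theta_1 = 1 * (0.491) = 0.491
  c_2 = 0
Equations for k = 0 and k = 1 (AR order 1):
  gamma(0) = phi_1 gamma(1) + c_0
  gamma(1) = phi_1 gamma(0) + c_1
Substituting the second into the first: gamma(0) (1 - phi_1^2) = c_0 + phi_1 c_1, so
  gamma(0) = (c_0 + phi_1 c_1) / (1 - phi_1^2) = (0.870867 + (-0.754)(0.491)) / (1 - (-0.754)^2) = 0.500653 / 0.431484 = 1.160305.
  gamma(1) = phi_1 gamma(0) + c_1 = (-0.754)(1.160305) + (0.491) = -0.38387.
Therefore gamma(1) = -0.3839 (to 4 decimal places).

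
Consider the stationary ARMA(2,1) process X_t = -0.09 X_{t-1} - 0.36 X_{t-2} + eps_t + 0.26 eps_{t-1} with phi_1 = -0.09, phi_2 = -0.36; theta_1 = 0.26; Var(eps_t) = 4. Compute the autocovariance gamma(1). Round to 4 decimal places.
\gamma(1) = 0.4491

Multiply the model equation by X_{t-k} and take expectations. With theta_0 = psi_0 = 1 and psi_j the MA(infinity) weights, this gives
  gamma(k) - sum_i phi_i gamma(k-i) = c_k,
  c_k = sigma^2 * sum_{j=k..q} theta_j psi_{j-k}   (c_k = 0 for k > q),
using gamma(-m) = gamma(m).
psi-weights needed (psi_j = theta_j + sum_i phi_i psi_{j-i}):
  psi_1 = theta_1 + phi_1 = 0.26 + (-0.09) = 0.17
Right-hand sides:
  c_0 = sigma^2 (1 + theta_1 psi_1) = 4 * (1 + (0.26)(0.17)) = 4 * 1.0442 = 4.1768
  c_1 = sigma^2 theta_1 = 4 * (0.26) = 1.04
  c_2 = 0
Equations for k = 0, 1, 2 (AR order 2, c_2 = 0):
  (E0) gamma(0) = phi_1 gamma(1) + phi_2 gamma(2) + c_0
  (E1) gamma(1) = phi_1 gamma(0) + phi_2 gamma(1) + c_1
  (E2) gamma(2) = phi_1 gamma(1) + phi_2 gamma(0)
From (E1): gamma(1) = A gamma(0) + B with
  A = phi_1 / (1 - phi_2) = -0.09 / 1.36 = -0.066176,   B = c_1 / (1 - phi_2) = 1.04 / 1.36 = 0.764706.
Insert (E2) into (E0): gamma(0) (1 - phi_2^2) = phi_1 (1 + phi_2) gamma(1) + c_0.
  phi_1 (1 + phi_2) = (-0.09)(0.64) = -0.0576,   1 - phi_2^2 = 0.8704.
Replace gamma(1) by A gamma(0) + B and collect gamma(0):
  gamma(0) [0.8704 - (-0.0576)(-0.066176)] = (-0.0576)(0.764706) + 4.1768
  gamma(0) * 0.866588 = 4.132753
  gamma(0) = 4.132753 / 0.866588 = 4.768993.
  gamma(1) = A gamma(0) + B = (-0.066176)(4.768993) + (0.764706) = 0.449111.
Therefore gamma(1) = 0.4491 (to 4 decimal places).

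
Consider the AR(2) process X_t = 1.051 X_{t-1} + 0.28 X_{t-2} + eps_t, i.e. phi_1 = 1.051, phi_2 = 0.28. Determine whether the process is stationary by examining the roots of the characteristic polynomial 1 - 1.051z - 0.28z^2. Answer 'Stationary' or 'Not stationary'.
\text{Not stationary}

The AR(p) characteristic polynomial is P(z) = 1 - 1.051z - 0.28z^2.
Stationarity requires all roots to lie outside the unit circle, i.e. |z| > 1 for every root.
Set 1 + (-1.051) z + (-0.28) z^2 = 0, i.e. a z^2 + b z + c = 0 with a = -0.28, b = -1.051, c = 1.
Discriminant D = b^2 - 4ac = (-1.051)^2 - 4*(-0.28)*1 = 1.104601 - (-1.12) = 2.224601.
D >= 0, so the roots are real: z = (-b +/- sqrt(D)) / (2a) = (1.051 +/- 1.49151) / (-0.56).
  z_1 = (1.051 + 1.49151) / (-0.56) = -4.5402,   |z_1| = 4.5402.
  z_2 = (1.051 - 1.49151) / (-0.56) = 0.7866,   |z_2| = 0.7866.
Moduli of all roots: 4.5402, 0.7866.
All moduli strictly greater than 1? No.
Verdict: Not stationary.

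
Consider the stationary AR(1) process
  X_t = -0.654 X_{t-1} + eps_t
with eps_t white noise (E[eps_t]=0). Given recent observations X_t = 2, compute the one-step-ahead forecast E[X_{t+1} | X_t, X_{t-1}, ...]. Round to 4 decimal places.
E[X_{t+1} \mid \mathcal F_t] = -1.3080

For an AR(p) model X_t = c + sum_i phi_i X_{t-i} + eps_t, the
one-step-ahead conditional mean is
  E[X_{t+1} | X_t, ...] = c + sum_i phi_i X_{t+1-i}.
Substitute known values:
  E[X_{t+1} | ...] = (-0.654) * (2)
                   = -1.3080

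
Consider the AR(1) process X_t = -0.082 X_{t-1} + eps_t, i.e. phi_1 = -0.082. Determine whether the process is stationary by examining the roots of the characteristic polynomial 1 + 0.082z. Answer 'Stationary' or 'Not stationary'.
\text{Stationary}

The AR(p) characteristic polynomial is P(z) = 1 + 0.082z.
Stationarity requires all roots to lie outside the unit circle, i.e. |z| > 1 for every root.
This is linear in z: 1 + (0.082) z = 0  =>  z = -1/(0.082) = -12.195122,  |z| = 12.195122.
Moduli of all roots: 12.1951.
All moduli strictly greater than 1? Yes.
Verdict: Stationary.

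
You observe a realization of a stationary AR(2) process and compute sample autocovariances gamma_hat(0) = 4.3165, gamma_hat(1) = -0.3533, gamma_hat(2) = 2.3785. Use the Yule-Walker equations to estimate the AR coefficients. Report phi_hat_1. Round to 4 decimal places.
\hat\phi_{1} = -0.0370

The Yule-Walker equations for an AR(p) process read, in matrix form,
  Gamma_p phi = r_p,   with   (Gamma_p)_{ij} = gamma(|i - j|),
                       (r_p)_i = gamma(i),   i,j = 1..p.
Substitute the sample gammas (Toeplitz matrix and right-hand side of size 2):
  Gamma_p = [[4.3165, -0.3533], [-0.3533, 4.3165]]
  r_p     = [-0.3533, 2.3785]
Written out:
  4.3165 phi_1 - 0.3533 phi_2 = -0.3533
  -0.3533 phi_1 + 4.3165 phi_2 = 2.3785
Solve by Cramer's rule:
  det = gamma(0)^2 - gamma(1)^2 = (4.3165)^2 - (-0.3533)^2 = 18.63217225 - 0.12482089 = 18.50735136
  phi_hat_1 = [gamma(1) gamma(0) - gamma(1) gamma(2)] / det = [(-0.3533)(4.3165) - (-0.3533)(2.3785)] / 18.50735136 = -0.6846954 / 18.50735136 = -0.037
  phi_hat_2 = [gamma(0) gamma(2) - gamma(1)^2] / det = [(4.3165)(2.3785) - (-0.3533)^2] / 18.50735136 = 10.14197436 / 18.50735136 = 0.548
So phi_hat = [-0.0370, 0.5480].
Therefore phi_hat_1 = -0.0370.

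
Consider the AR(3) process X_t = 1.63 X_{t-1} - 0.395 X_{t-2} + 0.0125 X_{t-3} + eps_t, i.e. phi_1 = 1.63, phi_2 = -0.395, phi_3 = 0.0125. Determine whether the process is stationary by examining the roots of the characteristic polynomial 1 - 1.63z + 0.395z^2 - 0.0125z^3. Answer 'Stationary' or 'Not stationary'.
\text{Not stationary}

The AR(p) characteristic polynomial is P(z) = 1 - 1.63z + 0.395z^2 - 0.0125z^3.
Stationarity requires all roots to lie outside the unit circle, i.e. |z| > 1 for every root.
Degree 3: look for a simple real root z0 first, then factor out (1 - z/z0) and solve the remaining quadratic.
Testing z0 = 4: P(4) = 1 + (-1.63)(4) + (0.395)(4)^2 + (-0.0125)(4)^3
  = 1 + (-6.52) + (6.32) + (-0.8) = 0.  So z_0 = 4 is a root, |z_0| = 4.
Divide out the factor (1 - 0.25 z) = (1 - z/z0) (since 1/z0 = 0.25):
  P(z) = (1 - 0.25 z)(1 + (-1.38) z + (0.05) z^2)
  [check: z-coef -1.38 - (0.25) = -1.63; z^2-coef 0.05 - (0.25)(-1.38) = 0.395; z^3-coef -(0.25)(0.05) = -0.0125.]
Remaining roots from the quadratic factor 1 + (-1.38) z + (0.05) z^2:
  Set 1 + (-1.38) z + (0.05) z^2 = 0, i.e. a z^2 + b z + c = 0 with a = 0.05, b = -1.38, c = 1.
  Discriminant D = b^2 - 4ac = (-1.38)^2 - 4*(0.05)*1 = 1.9044 - (0.2) = 1.7044.
  D >= 0, so the roots are real: z = (-b +/- sqrt(D)) / (2a) = (1.38 +/- 1.305527) / (0.1).
    z_1 = (1.38 + 1.305527) / (0.1) = 26.8553,   |z_1| = 26.8553.
    z_2 = (1.38 - 1.305527) / (0.1) = 0.7447,   |z_2| = 0.7447.
Moduli of all roots: 4.0000, 26.8553, 0.7447.
All moduli strictly greater than 1? No.
Verdict: Not stationary.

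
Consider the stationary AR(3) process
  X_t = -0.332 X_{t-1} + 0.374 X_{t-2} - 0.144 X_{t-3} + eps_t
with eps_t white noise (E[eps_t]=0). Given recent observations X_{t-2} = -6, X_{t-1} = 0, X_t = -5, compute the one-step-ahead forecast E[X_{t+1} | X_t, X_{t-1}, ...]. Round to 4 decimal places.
E[X_{t+1} \mid \mathcal F_t] = 2.5240

For an AR(p) model X_t = c + sum_i phi_i X_{t-i} + eps_t, the
one-step-ahead conditional mean is
  E[X_{t+1} | X_t, ...] = c + sum_i phi_i X_{t+1-i}.
Substitute known values:
  E[X_{t+1} | ...] = (-0.332) * (-5) + (0.374) * (0) + (-0.144) * (-6)
                   = 2.5240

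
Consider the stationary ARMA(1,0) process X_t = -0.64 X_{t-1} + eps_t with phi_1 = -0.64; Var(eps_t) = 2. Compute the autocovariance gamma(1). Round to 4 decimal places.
\gamma(1) = -2.1680

Multiply the model equation by X_{t-k} and take expectations. With theta_0 = psi_0 = 1 and psi_j the MA(infinity) weights, this gives
  gamma(k) - sum_i phi_i gamma(k-i) = c_k,
  c_k = sigma^2 * sum_{j=k..q} theta_j psi_{j-k}   (c_k = 0 for k > q),
using gamma(-m) = gamma(m).
Pure AR (q = 0): c_0 = sigma^2 = 2, c_k = 0 for k >= 1.
Equations for k = 0 and k = 1 (AR order 1):
  gamma(0) = phi_1 gamma(1) + c_0
  gamma(1) = phi_1 gamma(0) + c_1
Substituting the second into the first: gamma(0) (1 - phi_1^2) = c_0 + phi_1 c_1, so
  gamma(0) = c_0 / (1 - phi_1^2) = 2 / (1 - (-0.64)^2) = 2 / 0.5904 = 3.387534.
  gamma(1) = phi_1 gamma(0) = (-0.64)(3.387534) = -2.168022.
Therefore gamma(1) = -2.1680 (to 4 decimal places).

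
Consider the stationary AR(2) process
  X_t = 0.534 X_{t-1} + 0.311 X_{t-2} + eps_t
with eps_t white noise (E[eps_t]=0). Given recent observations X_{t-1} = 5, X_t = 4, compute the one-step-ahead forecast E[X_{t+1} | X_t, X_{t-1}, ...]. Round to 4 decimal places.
E[X_{t+1} \mid \mathcal F_t] = 3.6910

For an AR(p) model X_t = c + sum_i phi_i X_{t-i} + eps_t, the
one-step-ahead conditional mean is
  E[X_{t+1} | X_t, ...] = c + sum_i phi_i X_{t+1-i}.
Substitute known values:
  E[X_{t+1} | ...] = (0.534) * (4) + (0.311) * (5)
                   = 3.6910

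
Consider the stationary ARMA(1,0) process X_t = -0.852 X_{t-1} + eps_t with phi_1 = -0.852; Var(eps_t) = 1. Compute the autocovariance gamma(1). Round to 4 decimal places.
\gamma(1) = -3.1084

Multiply the model equation by X_{t-k} and take expectations. With theta_0 = psi_0 = 1 and psi_j the MA(infinity) weights, this gives
  gamma(k) - sum_i phi_i gamma(k-i) = c_k,
  c_k = sigma^2 * sum_{j=k..q} theta_j psi_{j-k}   (c_k = 0 for k > q),
using gamma(-m) = gamma(m).
Pure AR (q = 0): c_0 = sigma^2 = 1, c_k = 0 for k >= 1.
Equations for k = 0 and k = 1 (AR order 1):
  gamma(0) = phi_1 gamma(1) + c_0
  gamma(1) = phi_1 gamma(0) + c_1
Substituting the second into the first: gamma(0) (1 - phi_1^2) = c_0 + phi_1 c_1, so
  gamma(0) = c_0 / (1 - phi_1^2) = 1 / (1 - (-0.852)^2) = 1 / 0.274096 = 3.648357.
  gamma(1) = phi_1 gamma(0) = (-0.852)(3.648357) = -3.1084.
Therefore gamma(1) = -3.1084 (to 4 decimal places).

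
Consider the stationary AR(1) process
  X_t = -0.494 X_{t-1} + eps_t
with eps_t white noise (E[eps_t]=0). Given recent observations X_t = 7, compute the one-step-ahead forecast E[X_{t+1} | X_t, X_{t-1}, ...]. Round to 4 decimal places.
E[X_{t+1} \mid \mathcal F_t] = -3.4580

For an AR(p) model X_t = c + sum_i phi_i X_{t-i} + eps_t, the
one-step-ahead conditional mean is
  E[X_{t+1} | X_t, ...] = c + sum_i phi_i X_{t+1-i}.
Substitute known values:
  E[X_{t+1} | ...] = (-0.494) * (7)
                   = -3.4580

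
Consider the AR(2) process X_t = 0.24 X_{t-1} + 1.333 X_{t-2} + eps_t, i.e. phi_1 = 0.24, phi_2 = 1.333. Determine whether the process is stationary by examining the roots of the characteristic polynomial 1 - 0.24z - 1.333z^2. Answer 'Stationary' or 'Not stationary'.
\text{Not stationary}

The AR(p) characteristic polynomial is P(z) = 1 - 0.24z - 1.333z^2.
Stationarity requires all roots to lie outside the unit circle, i.e. |z| > 1 for every root.
Set 1 + (-0.24) z + (-1.333) z^2 = 0, i.e. a z^2 + b z + c = 0 with a = -1.333, b = -0.24, c = 1.
Discriminant D = b^2 - 4ac = (-0.24)^2 - 4*(-1.333)*1 = 0.0576 - (-5.332) = 5.3896.
D >= 0, so the roots are real: z = (-b +/- sqrt(D)) / (2a) = (0.24 +/- 2.321551) / (-2.666).
  z_1 = (0.24 + 2.321551) / (-2.666) = -0.9608,   |z_1| = 0.9608.
  z_2 = (0.24 - 2.321551) / (-2.666) = 0.7808,   |z_2| = 0.7808.
Moduli of all roots: 0.9608, 0.7808.
All moduli strictly greater than 1? No.
Verdict: Not stationary.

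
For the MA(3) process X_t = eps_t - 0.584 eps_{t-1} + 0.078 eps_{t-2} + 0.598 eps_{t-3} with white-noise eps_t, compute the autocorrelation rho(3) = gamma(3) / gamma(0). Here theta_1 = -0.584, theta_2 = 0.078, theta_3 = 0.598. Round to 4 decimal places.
\rho(3) = 0.3508

For an MA(q) process with theta_0 = 1, the autocovariance is
  gamma(k) = sigma^2 * sum_{i=0..q-k} theta_i * theta_{i+k},
and rho(k) = gamma(k) / gamma(0). Sigma^2 cancels.
  numerator   = (1)*(0.598) = 0.598.
  denominator = (1)^2 + (-0.584)^2 + (0.078)^2 + (0.598)^2 = 1.704744.
  rho(3) = 0.598 / 1.704744 = 0.3508.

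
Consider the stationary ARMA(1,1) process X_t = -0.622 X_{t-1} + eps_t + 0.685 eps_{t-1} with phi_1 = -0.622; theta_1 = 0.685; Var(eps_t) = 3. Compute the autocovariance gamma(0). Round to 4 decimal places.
\gamma(0) = 3.0194

Multiply the model equation by X_{t-k} and take expectations. With theta_0 = psi_0 = 1 and psi_j the MA(infinity) weights, this gives
  gamma(k) - sum_i phi_i gamma(k-i) = c_k,
  c_k = sigma^2 * sum_{j=k..q} theta_j psi_{j-k}   (c_k = 0 for k > q),
using gamma(-m) = gamma(m).
psi-weights needed (psi_j = theta_j + sum_i phi_i psi_{j-i}):
  psi_1 = theta_1 + phi_1 = 0.685 + (-0.622) = 0.063
Right-hand sides:
  c_0 = sigma^2 (1 + theta_1 psi_1) = 3 * (1 + (0.685)(0.063)) = 3 * 1.043155 = 3.129465
  c_1 = sigma^2 theta_1 = 3 * (0.685) = 2.055
  c_2 = 0
Equations for k = 0 and k = 1 (AR order 1):
  gamma(0) = phi_1 gamma(1) + c_0
  gamma(1) = phi_1 gamma(0) + c_1
Substituting the second into the first: gamma(0) (1 - phi_1^2) = c_0 + phi_1 c_1, so
  gamma(0) = (c_0 + phi_1 c_1) / (1 - phi_1^2) = (3.129465 + (-0.622)(2.055)) / (1 - (-0.622)^2) = 1.851255 / 0.613116 = 3.01942.
Therefore gamma(0) = 3.0194 (to 4 decimal places).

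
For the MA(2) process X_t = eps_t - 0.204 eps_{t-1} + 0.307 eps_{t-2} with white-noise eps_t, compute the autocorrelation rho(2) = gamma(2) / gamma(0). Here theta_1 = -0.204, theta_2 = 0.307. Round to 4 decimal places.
\rho(2) = 0.2703

For an MA(q) process with theta_0 = 1, the autocovariance is
  gamma(k) = sigma^2 * sum_{i=0..q-k} theta_i * theta_{i+k},
and rho(k) = gamma(k) / gamma(0). Sigma^2 cancels.
  numerator   = (1)*(0.307) = 0.307.
  denominator = (1)^2 + (-0.204)^2 + (0.307)^2 = 1.135865.
  rho(2) = 0.307 / 1.135865 = 0.2703.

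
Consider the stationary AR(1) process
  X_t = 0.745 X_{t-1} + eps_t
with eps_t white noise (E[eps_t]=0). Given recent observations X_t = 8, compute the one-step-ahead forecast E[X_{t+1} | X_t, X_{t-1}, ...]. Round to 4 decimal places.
E[X_{t+1} \mid \mathcal F_t] = 5.9600

For an AR(p) model X_t = c + sum_i phi_i X_{t-i} + eps_t, the
one-step-ahead conditional mean is
  E[X_{t+1} | X_t, ...] = c + sum_i phi_i X_{t+1-i}.
Substitute known values:
  E[X_{t+1} | ...] = (0.745) * (8)
                   = 5.9600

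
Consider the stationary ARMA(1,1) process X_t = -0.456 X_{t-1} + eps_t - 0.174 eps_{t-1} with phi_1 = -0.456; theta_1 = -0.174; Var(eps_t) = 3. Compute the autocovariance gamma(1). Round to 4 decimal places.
\gamma(1) = -2.5755

Multiply the model equation by X_{t-k} and take expectations. With theta_0 = psi_0 = 1 and psi_j the MA(infinity) weights, this gives
  gamma(k) - sum_i phi_i gamma(k-i) = c_k,
  c_k = sigma^2 * sum_{j=k..q} theta_j psi_{j-k}   (c_k = 0 for k > q),
using gamma(-m) = gamma(m).
psi-weights needed (psi_j = theta_j + sum_i phi_i psi_{j-i}):
  psi_1 = theta_1 + phi_1 = -0.174 + (-0.456) = -0.63
Right-hand sides:
  c_0 = sigma^2 (1 + theta_1 psi_1) = 3 * (1 + (-0.174)(-0.63)) = 3 * 1.10962 = 3.32886
  c_1 = sigma^2 theta_1 = 3 * (-0.174) = -0.522
  c_2 = 0
Equations for k = 0 and k = 1 (AR order 1):
  gamma(0) = phi_1 gamma(1) + c_0
  gamma(1) = phi_1 gamma(0) + c_1
Substituting the second into the first: gamma(0) (1 - phi_1^2) = c_0 + phi_1 c_1, so
  gamma(0) = (c_0 + phi_1 c_1) / (1 - phi_1^2) = (3.32886 + (-0.456)(-0.522)) / (1 - (-0.456)^2) = 3.566892 / 0.792064 = 4.503288.
  gamma(1) = phi_1 gamma(0) + c_1 = (-0.456)(4.503288) + (-0.522) = -2.575499.
Therefore gamma(1) = -2.5755 (to 4 decimal places).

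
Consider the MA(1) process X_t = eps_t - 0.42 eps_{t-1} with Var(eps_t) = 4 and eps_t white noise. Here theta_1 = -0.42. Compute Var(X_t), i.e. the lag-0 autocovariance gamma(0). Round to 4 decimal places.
\gamma(0) = 4.7056

For an MA(q) process X_t = eps_t + sum_i theta_i eps_{t-i} with
Var(eps_t) = sigma^2, the variance is
  gamma(0) = sigma^2 * (1 + sum_i theta_i^2).
  sum_i theta_i^2 = (-0.42)^2 = 0.1764.
  gamma(0) = 4 * (1 + 0.1764) = 4 * 1.1764 = 4.7056.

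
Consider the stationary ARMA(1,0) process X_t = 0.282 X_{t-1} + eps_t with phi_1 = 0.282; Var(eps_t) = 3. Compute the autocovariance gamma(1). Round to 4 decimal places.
\gamma(1) = 0.9191

Multiply the model equation by X_{t-k} and take expectations. With theta_0 = psi_0 = 1 and psi_j the MA(infinity) weights, this gives
  gamma(k) - sum_i phi_i gamma(k-i) = c_k,
  c_k = sigma^2 * sum_{j=k..q} theta_j psi_{j-k}   (c_k = 0 for k > q),
using gamma(-m) = gamma(m).
Pure AR (q = 0): c_0 = sigma^2 = 3, c_k = 0 for k >= 1.
Equations for k = 0 and k = 1 (AR order 1):
  gamma(0) = phi_1 gamma(1) + c_0
  gamma(1) = phi_1 gamma(0) + c_1
Substituting the second into the first: gamma(0) (1 - phi_1^2) = c_0 + phi_1 c_1, so
  gamma(0) = c_0 / (1 - phi_1^2) = 3 / (1 - (0.282)^2) = 3 / 0.920476 = 3.259183.
  gamma(1) = phi_1 gamma(0) = (0.282)(3.259183) = 0.91909.
Therefore gamma(1) = 0.9191 (to 4 decimal places).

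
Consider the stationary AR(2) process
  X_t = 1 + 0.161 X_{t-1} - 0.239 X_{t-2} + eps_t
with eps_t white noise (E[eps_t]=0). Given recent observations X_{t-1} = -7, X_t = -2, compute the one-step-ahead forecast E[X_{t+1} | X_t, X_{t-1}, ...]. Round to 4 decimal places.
E[X_{t+1} \mid \mathcal F_t] = 2.3510

For an AR(p) model X_t = c + sum_i phi_i X_{t-i} + eps_t, the
one-step-ahead conditional mean is
  E[X_{t+1} | X_t, ...] = c + sum_i phi_i X_{t+1-i}.
Substitute known values:
  E[X_{t+1} | ...] = 1 + (0.161) * (-2) + (-0.239) * (-7)
                   = 2.3510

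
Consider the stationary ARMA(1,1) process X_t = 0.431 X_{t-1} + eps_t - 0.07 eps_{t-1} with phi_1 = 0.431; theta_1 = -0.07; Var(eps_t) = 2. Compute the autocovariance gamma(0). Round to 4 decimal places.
\gamma(0) = 2.3201

Multiply the model equation by X_{t-k} and take expectations. With theta_0 = psi_0 = 1 and psi_j the MA(infinity) weights, this gives
  gamma(k) - sum_i phi_i gamma(k-i) = c_k,
  c_k = sigma^2 * sum_{j=k..q} theta_j psi_{j-k}   (c_k = 0 for k > q),
using gamma(-m) = gamma(m).
psi-weights needed (psi_j = theta_j + sum_i phi_i psi_{j-i}):
  psi_1 = theta_1 + phi_1 = -0.07 + (0.431) = 0.361
Right-hand sides:
  c_0 = sigma^2 (1 + theta_1 psi_1) = 2 * (1 + (-0.07)(0.361)) = 2 * 0.97473 = 1.94946
  c_1 = sigma^2 theta_1 = 2 * (-0.07) = -0.14
  c_2 = 0
Equations for k = 0 and k = 1 (AR order 1):
  gamma(0) = phi_1 gamma(1) + c_0
  gamma(1) = phi_1 gamma(0) + c_1
Substituting the second into the first: gamma(0) (1 - phi_1^2) = c_0 + phi_1 c_1, so
  gamma(0) = (c_0 + phi_1 c_1) / (1 - phi_1^2) = (1.94946 + (0.431)(-0.14)) / (1 - (0.431)^2) = 1.88912 / 0.814239 = 2.320105.
Therefore gamma(0) = 2.3201 (to 4 decimal places).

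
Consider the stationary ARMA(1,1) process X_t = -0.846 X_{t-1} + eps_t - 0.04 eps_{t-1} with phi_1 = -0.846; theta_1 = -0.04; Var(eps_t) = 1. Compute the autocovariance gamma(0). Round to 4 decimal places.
\gamma(0) = 3.7613

Multiply the model equation by X_{t-k} and take expectations. With theta_0 = psi_0 = 1 and psi_j the MA(infinity) weights, this gives
  gamma(k) - sum_i phi_i gamma(k-i) = c_k,
  c_k = sigma^2 * sum_{j=k..q} theta_j psi_{j-k}   (c_k = 0 for k > q),
using gamma(-m) = gamma(m).
psi-weights needed (psi_j = theta_j + sum_i phi_i psi_{j-i}):
  psi_1 = theta_1 + phi_1 = -0.04 + (-0.846) = -0.886
Right-hand sides:
  c_0 = sigma^2 (1 + theta_1 psi_1) = 1 * (1 + (-0.04)(-0.886)) = 1 * 1.03544 = 1.03544
  c_1 = sigma^2 theta_1 = 1 * (-0.04) = -0.04
  c_2 = 0
Equations for k = 0 and k = 1 (AR order 1):
  gamma(0) = phi_1 gamma(1) + c_0
  gamma(1) = phi_1 gamma(0) + c_1
Substituting the second into the first: gamma(0) (1 - phi_1^2) = c_0 + phi_1 c_1, so
  gamma(0) = (c_0 + phi_1 c_1) / (1 - phi_1^2) = (1.03544 + (-0.846)(-0.04)) / (1 - (-0.846)^2) = 1.06928 / 0.284284 = 3.761309.
Therefore gamma(0) = 3.7613 (to 4 decimal places).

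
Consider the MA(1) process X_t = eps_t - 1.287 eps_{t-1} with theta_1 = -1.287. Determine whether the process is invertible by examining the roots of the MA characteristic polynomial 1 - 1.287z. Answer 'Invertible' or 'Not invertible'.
\text{Not invertible}

The MA(q) characteristic polynomial is P(z) = 1 - 1.287z.
Invertibility requires all roots to lie outside the unit circle, i.e. |z| > 1 for every root.
This is linear in z: 1 + (-1.287) z = 0  =>  z = -1/(-1.287) = 0.777001,  |z| = 0.777001.
Moduli of all roots: 0.7770.
All moduli strictly greater than 1? No.
Verdict: Not invertible.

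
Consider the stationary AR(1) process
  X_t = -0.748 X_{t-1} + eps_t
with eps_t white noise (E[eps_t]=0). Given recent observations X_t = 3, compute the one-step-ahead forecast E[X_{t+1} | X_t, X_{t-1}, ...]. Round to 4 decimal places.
E[X_{t+1} \mid \mathcal F_t] = -2.2440

For an AR(p) model X_t = c + sum_i phi_i X_{t-i} + eps_t, the
one-step-ahead conditional mean is
  E[X_{t+1} | X_t, ...] = c + sum_i phi_i X_{t+1-i}.
Substitute known values:
  E[X_{t+1} | ...] = (-0.748) * (3)
                   = -2.2440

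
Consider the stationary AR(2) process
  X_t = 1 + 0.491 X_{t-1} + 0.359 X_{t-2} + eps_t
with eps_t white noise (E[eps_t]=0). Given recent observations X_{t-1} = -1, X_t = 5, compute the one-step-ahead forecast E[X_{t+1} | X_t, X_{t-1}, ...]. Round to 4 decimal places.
E[X_{t+1} \mid \mathcal F_t] = 3.0960

For an AR(p) model X_t = c + sum_i phi_i X_{t-i} + eps_t, the
one-step-ahead conditional mean is
  E[X_{t+1} | X_t, ...] = c + sum_i phi_i X_{t+1-i}.
Substitute known values:
  E[X_{t+1} | ...] = 1 + (0.491) * (5) + (0.359) * (-1)
                   = 3.0960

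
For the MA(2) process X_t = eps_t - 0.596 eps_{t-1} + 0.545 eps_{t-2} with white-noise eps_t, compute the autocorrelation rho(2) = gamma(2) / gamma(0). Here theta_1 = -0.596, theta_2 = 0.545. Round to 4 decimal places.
\rho(2) = 0.3299

For an MA(q) process with theta_0 = 1, the autocovariance is
  gamma(k) = sigma^2 * sum_{i=0..q-k} theta_i * theta_{i+k},
and rho(k) = gamma(k) / gamma(0). Sigma^2 cancels.
  numerator   = (1)*(0.545) = 0.545.
  denominator = (1)^2 + (-0.596)^2 + (0.545)^2 = 1.652241.
  rho(2) = 0.545 / 1.652241 = 0.3299.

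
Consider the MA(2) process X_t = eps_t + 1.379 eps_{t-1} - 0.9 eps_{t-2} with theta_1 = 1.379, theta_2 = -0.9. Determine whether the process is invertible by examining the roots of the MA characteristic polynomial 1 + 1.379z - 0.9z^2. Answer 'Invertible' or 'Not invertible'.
\text{Not invertible}

The MA(q) characteristic polynomial is P(z) = 1 + 1.379z - 0.9z^2.
Invertibility requires all roots to lie outside the unit circle, i.e. |z| > 1 for every root.
Set 1 + (1.379) z + (-0.9) z^2 = 0, i.e. a z^2 + b z + c = 0 with a = -0.9, b = 1.379, c = 1.
Discriminant D = b^2 - 4ac = (1.379)^2 - 4*(-0.9)*1 = 1.901641 - (-3.6) = 5.501641.
D >= 0, so the roots are real: z = (-b +/- sqrt(D)) / (2a) = (-1.379 +/- 2.345558) / (-1.8).
  z_1 = (-1.379 + 2.345558) / (-1.8) = -0.537,   |z_1| = 0.537.
  z_2 = (-1.379 - 2.345558) / (-1.8) = 2.0692,   |z_2| = 2.0692.
Moduli of all roots: 0.5370, 2.0692.
All moduli strictly greater than 1? No.
Verdict: Not invertible.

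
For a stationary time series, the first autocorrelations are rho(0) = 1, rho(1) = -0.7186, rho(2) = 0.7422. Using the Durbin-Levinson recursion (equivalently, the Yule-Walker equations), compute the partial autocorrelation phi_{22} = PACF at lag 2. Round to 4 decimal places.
\phi_{22} = 0.4669

The PACF at lag k is phi_{kk}, the last component of the solution
to the Yule-Walker system G_k phi = r_k where
  (G_k)_{ij} = rho(|i - j|), (r_k)_i = rho(i), i,j = 1..k.
Equivalently, Durbin-Levinson gives phi_{kk} iteratively:
  phi_{11} = rho(1)
  phi_{kk} = [rho(k) - sum_{j=1..k-1} phi_{k-1,j} rho(k-j)]
            / [1 - sum_{j=1..k-1} phi_{k-1,j} rho(j)],
  phi_{k,j} = phi_{k-1,j} - phi_{kk} phi_{k-1,k-j},  j = 1..k-1.
Step k = 1:
  phi_11 = rho(1) = -0.7186.
Step k = 2:
  phi_22 = [rho(2) - phi_11 rho(1)] / [1 - phi_11 rho(1)] = [0.7422 - (-0.7186)(-0.7186)] / [1 - (-0.7186)(-0.7186)]
         = 0.22581404 / 0.48361404 = 0.4669.
Therefore phi_{22} = 0.4669.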